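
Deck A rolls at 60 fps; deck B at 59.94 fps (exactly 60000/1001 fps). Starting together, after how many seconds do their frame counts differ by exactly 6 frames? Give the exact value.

The gap grows by |60000/1001 − 60| = 60/1001 frames per second.
Time for a 6-frame gap: 6 ÷ (60/1001) = 100.1 s.

100.1 seconds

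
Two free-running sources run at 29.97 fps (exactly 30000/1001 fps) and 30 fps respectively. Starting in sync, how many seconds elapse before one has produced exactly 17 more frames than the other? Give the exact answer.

The gap grows by |30 − 30000/1001| = 30/1001 frames per second.
Time for a 17-frame gap: 17 ÷ (30/1001) = 17017/30 s.

17017/30 seconds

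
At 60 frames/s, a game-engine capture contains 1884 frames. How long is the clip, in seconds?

Running time = 1884 / (60) = 31.4 s.

31.4 seconds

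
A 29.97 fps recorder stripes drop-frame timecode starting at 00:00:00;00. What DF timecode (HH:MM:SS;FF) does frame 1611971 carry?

14:56:26;05

Ten DF minutes hold 17982 frames, so frame 1611971 lies in block 89 (frames 1600398–1618379) with 11573 frames into that block.
The block's first minute is 1800 frames and the rest 1798 each; 11573 frames reaches minute 6, so 89 × 18 + 6 × 2 = 1614 labels have been skipped so far.
Adding those back, label number 1611971 + 1614 = 1613585 at 30 labels/s is 53786 s + 5 f = 14 h 56 min 26 s frame 5, i.e. 14:56:26;05.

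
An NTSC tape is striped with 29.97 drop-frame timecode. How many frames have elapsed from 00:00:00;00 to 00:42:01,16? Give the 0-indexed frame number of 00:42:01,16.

As if non-drop at 30 labels/s: (0 × 3600 + 42 × 60 + 1) × 30 + 16 = 75646.
Minute boundaries passed: 42; those not divisible by 10: 42 − 4 = 38; dropped labels = 2 × 38 = 76.
Actual frame index = 75646 − 76 = 75570.

75570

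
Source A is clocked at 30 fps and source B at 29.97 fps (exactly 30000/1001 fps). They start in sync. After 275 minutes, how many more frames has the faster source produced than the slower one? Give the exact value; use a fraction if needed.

45000/91 frames

275 min = 16500 s.
A emits 30 × 16500 = 495000 frames; B emits 30000/1001 × 16500 = 45000000/91.
Difference = 45000/91 frames (≈ 494.5055); B is behind A.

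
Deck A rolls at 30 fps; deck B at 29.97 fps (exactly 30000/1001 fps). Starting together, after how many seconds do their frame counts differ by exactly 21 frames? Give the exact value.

The gap grows by |30000/1001 − 30| = 30/1001 frames per second.
Time for a 21-frame gap: 21 ÷ (30/1001) = 700.7 s.

700.7 seconds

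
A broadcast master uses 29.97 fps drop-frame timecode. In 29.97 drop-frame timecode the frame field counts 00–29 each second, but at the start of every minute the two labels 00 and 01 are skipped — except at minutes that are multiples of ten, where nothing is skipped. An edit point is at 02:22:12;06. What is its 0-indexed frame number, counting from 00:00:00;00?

255710

As if non-drop at 30 labels/s: (2 × 3600 + 22 × 60 + 12) × 30 + 6 = 255966.
Minute boundaries passed: 142; those not divisible by 10: 142 − 14 = 128; dropped labels = 2 × 128 = 256.
Actual frame index = 255966 − 256 = 255710.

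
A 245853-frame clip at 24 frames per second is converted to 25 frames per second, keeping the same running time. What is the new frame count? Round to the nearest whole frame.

256097 frames

Frames at target rate = 245853 × (25) / (24) = 2048775/8 ≈ 256096.875.
Nearest whole frame: 256097.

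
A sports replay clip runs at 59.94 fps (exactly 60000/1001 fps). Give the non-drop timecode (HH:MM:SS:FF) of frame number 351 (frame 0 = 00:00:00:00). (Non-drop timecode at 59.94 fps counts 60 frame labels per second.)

00:00:05:51

351 ÷ 60 = 5 full seconds, remainder 51 frames.
5 s = 0 h 0 min 5 s.
Timecode: 00:00:05:51.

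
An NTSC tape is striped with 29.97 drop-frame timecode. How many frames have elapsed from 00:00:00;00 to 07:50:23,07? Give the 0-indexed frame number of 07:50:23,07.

Complete 10-minute blocks: 47, each 17982 frames → 845154.
Remaining 0 whole minutes in the current block: 0 frames.
Within the current minute: 23 × 30 + 7 = 697. Total = 845154 + 0 + 697 = 845851.

845851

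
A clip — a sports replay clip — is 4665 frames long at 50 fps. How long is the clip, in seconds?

Running time = 4665 / (50) = 93.3 s.

93.3 seconds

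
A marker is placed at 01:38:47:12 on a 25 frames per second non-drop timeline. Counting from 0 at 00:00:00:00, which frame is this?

frame 148187

Total seconds to the label: (1 × 3600 + 38 × 60 + 47) = 5927.
Frame index = 5927 × 25 + 12 = 148187.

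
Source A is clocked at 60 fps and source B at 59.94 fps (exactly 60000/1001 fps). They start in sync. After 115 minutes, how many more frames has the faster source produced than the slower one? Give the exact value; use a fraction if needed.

115 min = 6900 s.
A emits 60 × 6900 = 414000 frames; B emits 60000/1001 × 6900 = 414000000/1001.
Difference = 414000/1001 frames (≈ 413.5864); B is behind A.

414000/1001 frames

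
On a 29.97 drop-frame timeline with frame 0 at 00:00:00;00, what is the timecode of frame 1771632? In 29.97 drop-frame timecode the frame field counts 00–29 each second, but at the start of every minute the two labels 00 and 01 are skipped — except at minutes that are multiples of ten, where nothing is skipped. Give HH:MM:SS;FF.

Ten DF minutes hold 17982 frames, so frame 1771632 lies in block 98 (frames 1762236–1780217) with 9396 frames into that block.
The block's first minute is 1800 frames and the rest 1798 each; 9396 frames reaches minute 5, so 98 × 18 + 5 × 2 = 1774 labels have been skipped so far.
Adding those back, label number 1771632 + 1774 = 1773406 at 30 labels/s is 59113 s + 16 f = 16 h 25 min 13 s frame 16, i.e. 16:25:13;16.

16:25:13;16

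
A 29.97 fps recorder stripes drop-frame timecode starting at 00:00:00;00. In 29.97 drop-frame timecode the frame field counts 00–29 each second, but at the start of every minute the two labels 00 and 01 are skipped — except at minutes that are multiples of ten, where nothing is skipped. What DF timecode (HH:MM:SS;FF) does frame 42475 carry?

Ten DF minutes hold 17982 frames, so frame 42475 lies in block 2 (frames 35964–53945) with 6511 frames into that block.
The block's first minute is 1800 frames and the rest 1798 each; 6511 frames reaches minute 3, so 2 × 18 + 3 × 2 = 42 labels have been skipped so far.
Adding those back, label number 42475 + 42 = 42517 at 30 labels/s is 1417 s + 7 f = 0 h 23 min 37 s frame 7, i.e. 00:23:37;07.

00:23:37;07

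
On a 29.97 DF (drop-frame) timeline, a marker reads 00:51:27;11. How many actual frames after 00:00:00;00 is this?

Complete 10-minute blocks: 5, each 17982 frames → 89910.
Remaining 1 whole minute in the current block: 1800 + 0 × 1798 = 1800 frames.
Within the current minute: 27 × 30 + 11 − 2 = 819 (labels ;00/;01 skipped at this minute). Total = 89910 + 1800 + 819 = 92529.

92529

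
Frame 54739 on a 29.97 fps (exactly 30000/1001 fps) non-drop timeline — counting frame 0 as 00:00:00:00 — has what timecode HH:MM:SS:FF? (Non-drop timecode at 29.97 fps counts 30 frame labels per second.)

00:30:24:19

54739 ÷ 30 = 1824 full seconds, remainder 19 frames.
1824 s = 0 h 30 min 24 s.
Timecode: 00:30:24:19.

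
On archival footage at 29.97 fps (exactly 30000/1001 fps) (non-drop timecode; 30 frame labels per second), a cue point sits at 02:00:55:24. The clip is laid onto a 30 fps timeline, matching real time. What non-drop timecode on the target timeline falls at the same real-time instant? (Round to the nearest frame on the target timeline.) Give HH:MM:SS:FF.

02:01:03:02

Source frame index: (2×3600 + 0×60 + 55) × 30 + 24 = 217674.
Real time: 217674 / (30000/1001) = 36315279/5000 s.
Target frame: (36315279/5000) × (30) = 108945837/500 ≈ 217891.674 → 217892.
At 30 labels/s: frame 217892 → 02:01:03:02.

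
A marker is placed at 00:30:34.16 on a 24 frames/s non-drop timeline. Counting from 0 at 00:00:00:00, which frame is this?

frame 44032

Total seconds to the label: (0 × 3600 + 30 × 60 + 34) = 1834.
Frame index = 1834 × 24 + 16 = 44032.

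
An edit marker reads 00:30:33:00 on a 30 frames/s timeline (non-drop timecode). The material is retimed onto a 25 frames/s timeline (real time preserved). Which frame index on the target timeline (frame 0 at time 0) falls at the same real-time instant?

frame 45825

Source frame index: (0×3600 + 30×60 + 33) × 30 + 0 = 54990.
Real time: 54990 / (30) = 1833 s.
Target frame: (1833) × (25) = 45825.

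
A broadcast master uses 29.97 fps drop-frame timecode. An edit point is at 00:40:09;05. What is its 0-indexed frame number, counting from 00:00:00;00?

As if non-drop at 30 labels/s: (0 × 3600 + 40 × 60 + 9) × 30 + 5 = 72275.
Minute boundaries passed: 40; those not divisible by 10: 40 − 4 = 36; dropped labels = 2 × 36 = 72.
Actual frame index = 72275 − 72 = 72203.

72203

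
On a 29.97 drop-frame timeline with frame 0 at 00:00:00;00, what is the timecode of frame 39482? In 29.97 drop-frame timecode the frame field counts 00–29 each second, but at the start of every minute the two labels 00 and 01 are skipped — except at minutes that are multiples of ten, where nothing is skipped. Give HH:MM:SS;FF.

00:21:57;10

Ten DF minutes hold 17982 frames, so frame 39482 lies in block 2 (frames 35964–53945) with 3518 frames into that block.
The block's first minute is 1800 frames and the rest 1798 each; 3518 frames reaches minute 1, so 2 × 18 + 1 × 2 = 38 labels have been skipped so far.
Adding those back, label number 39482 + 38 = 39520 at 30 labels/s is 1317 s + 10 f = 0 h 21 min 57 s frame 10, i.e. 00:21:57;10.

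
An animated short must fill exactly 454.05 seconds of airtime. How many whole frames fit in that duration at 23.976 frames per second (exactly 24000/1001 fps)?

10886 frames

Frames = 454.05 × 24000/1001 = 10897200/1001 ≈ 10886.3137.
Complete frames: 10886.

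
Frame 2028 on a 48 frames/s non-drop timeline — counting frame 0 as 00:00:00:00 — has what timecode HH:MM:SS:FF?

2028 ÷ 48 = 42 full seconds, remainder 12 frames.
42 s = 0 h 0 min 42 s.
Timecode: 00:00:42:12.

00:00:42:12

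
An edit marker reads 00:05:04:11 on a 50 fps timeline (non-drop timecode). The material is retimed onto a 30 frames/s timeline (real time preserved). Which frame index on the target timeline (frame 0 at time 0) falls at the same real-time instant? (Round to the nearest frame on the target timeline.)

frame 9127

Source frame index: (0×3600 + 5×60 + 4) × 50 + 11 = 15211.
Real time: 15211 / (50) = 15211/50 s.
Target frame: (15211/50) × (30) = 45633/5 ≈ 9126.600 → 9127.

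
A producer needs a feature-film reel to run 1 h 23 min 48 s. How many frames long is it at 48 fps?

1 h 23 min 48 s = 5028 s.
Frames = 5028 × 48 = 241344.

241344 frames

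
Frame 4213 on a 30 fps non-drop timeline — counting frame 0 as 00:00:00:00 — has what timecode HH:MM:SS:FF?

4213 ÷ 30 = 140 full seconds, remainder 13 frames.
140 s = 0 h 2 min 20 s.
Timecode: 00:02:20:13.

00:02:20:13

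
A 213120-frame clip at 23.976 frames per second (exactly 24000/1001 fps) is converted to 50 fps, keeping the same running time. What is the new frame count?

444444 frames

Target frames = source frames × (target rate / source rate) = 213120 × (50)/(24000/1001) = 213120 × 1001/480 = 444444.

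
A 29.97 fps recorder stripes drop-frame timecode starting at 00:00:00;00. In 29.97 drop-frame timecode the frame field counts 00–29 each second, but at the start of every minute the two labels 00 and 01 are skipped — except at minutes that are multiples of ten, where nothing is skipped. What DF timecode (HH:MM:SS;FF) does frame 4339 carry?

00:02:24;23

Ten DF minutes hold 17982 frames, so frame 4339 lies in block 0 (frames 0–17981) with 4339 frames into that block.
The block's first minute is 1800 frames and the rest 1798 each; 4339 frames reaches minute 2, so 0 × 18 + 2 × 2 = 4 labels have been skipped so far.
Adding those back, label number 4339 + 4 = 4343 at 30 labels/s is 144 s + 23 f = 0 h 2 min 24 s frame 23, i.e. 00:02:24;23.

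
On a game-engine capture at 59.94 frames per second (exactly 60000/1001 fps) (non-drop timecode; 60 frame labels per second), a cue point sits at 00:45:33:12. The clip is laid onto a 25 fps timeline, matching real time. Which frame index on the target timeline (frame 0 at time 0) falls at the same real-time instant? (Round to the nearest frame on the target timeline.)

frame 68398

Source frame index: (0×3600 + 45×60 + 33) × 60 + 12 = 163992.
Real time: 163992 / (60000/1001) = 6839833/2500 s.
Target frame: (6839833/2500) × (25) = 6839833/100 ≈ 68398.330 → 68398.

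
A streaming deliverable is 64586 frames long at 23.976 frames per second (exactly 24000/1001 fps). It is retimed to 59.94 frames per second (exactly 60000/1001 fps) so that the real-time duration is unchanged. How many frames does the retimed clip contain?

161465 frames

Target frames = source frames × (target rate / source rate) = 64586 × (60000/1001)/(24000/1001) = 64586 × 5/2 = 161465.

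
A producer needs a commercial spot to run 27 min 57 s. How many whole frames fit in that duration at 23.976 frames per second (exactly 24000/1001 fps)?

27 min 57 s = 1677 s.
Frames = 1677 × 24000/1001 = 3096000/77 ≈ 40207.7922.
Complete frames: 40207.

40207 frames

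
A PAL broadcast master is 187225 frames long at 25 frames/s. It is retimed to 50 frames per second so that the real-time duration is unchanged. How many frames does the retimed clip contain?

374450 frames

Frames at target rate = 187225 × (50) / (25) = 374450.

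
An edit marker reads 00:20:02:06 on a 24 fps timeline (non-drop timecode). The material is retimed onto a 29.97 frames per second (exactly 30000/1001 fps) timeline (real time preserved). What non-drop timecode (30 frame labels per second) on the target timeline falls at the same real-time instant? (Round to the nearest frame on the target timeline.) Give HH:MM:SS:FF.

00:20:01:01

Source frame index: (0×3600 + 20×60 + 2) × 24 + 6 = 28854.
Real time: 28854 / (24) = 4809/4 s.
Target frame: (4809/4) × (30000/1001) = 5152500/143 ≈ 36031.469 → 36031.
At 30 labels/s: frame 36031 → 00:20:01:01.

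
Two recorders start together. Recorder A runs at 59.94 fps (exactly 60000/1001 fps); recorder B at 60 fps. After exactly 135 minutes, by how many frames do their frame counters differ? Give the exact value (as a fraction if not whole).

486000/1001 frames

135 min = 8100 s.
A emits 60000/1001 × 8100 = 486000000/1001 frames; B emits 60 × 8100 = 486000.
Difference = 486000/1001 frames (≈ 485.5145); B is ahead of A.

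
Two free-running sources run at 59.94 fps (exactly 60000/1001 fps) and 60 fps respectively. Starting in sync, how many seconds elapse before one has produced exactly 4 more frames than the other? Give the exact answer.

1001/15 seconds

The gap grows by |60 − 60000/1001| = 60/1001 frames per second.
Time for a 4-frame gap: 4 ÷ (60/1001) = 1001/15 s.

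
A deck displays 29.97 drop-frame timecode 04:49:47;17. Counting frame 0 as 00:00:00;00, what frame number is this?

521105

As if non-drop at 30 labels/s: (4 × 3600 + 49 × 60 + 47) × 30 + 17 = 521627.
Minute boundaries passed: 289; those not divisible by 10: 289 − 28 = 261; dropped labels = 2 × 261 = 522.
Actual frame index = 521627 − 522 = 521105.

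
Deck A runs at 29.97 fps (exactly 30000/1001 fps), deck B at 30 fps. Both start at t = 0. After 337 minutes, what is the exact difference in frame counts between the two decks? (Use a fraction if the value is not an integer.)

606600/1001 frames

337 min = 20220 s.
A emits 30000/1001 × 20220 = 606600000/1001 frames; B emits 30 × 20220 = 606600.
Difference = 606600/1001 frames (≈ 605.9940); B is ahead of A.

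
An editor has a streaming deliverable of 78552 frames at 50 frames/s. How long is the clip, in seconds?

1571.04 seconds

Running time = 78552 / (50) = 1571.04 s.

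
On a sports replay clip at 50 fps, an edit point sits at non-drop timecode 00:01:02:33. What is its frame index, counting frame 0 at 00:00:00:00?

Total seconds to the label: (0 × 3600 + 1 × 60 + 2) = 62.
Frame index = 62 × 50 + 33 = 3133.

frame 3133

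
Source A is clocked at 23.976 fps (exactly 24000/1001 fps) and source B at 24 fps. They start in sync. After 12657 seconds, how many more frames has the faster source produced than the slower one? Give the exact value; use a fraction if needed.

303768/1001 frames

A emits 24000/1001 × 12657 = 303768000/1001 frames; B emits 24 × 12657 = 303768.
Difference = 303768/1001 frames (≈ 303.4645); B is ahead of A.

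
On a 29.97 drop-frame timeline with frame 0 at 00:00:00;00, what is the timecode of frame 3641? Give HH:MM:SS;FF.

Ten DF minutes hold 17982 frames, so frame 3641 lies in block 0 (frames 0–17981) with 3641 frames into that block.
The block's first minute is 1800 frames and the rest 1798 each; 3641 frames reaches minute 2, so 0 × 18 + 2 × 2 = 4 labels have been skipped so far.
Adding those back, label number 3641 + 4 = 3645 at 30 labels/s is 121 s + 15 f = 0 h 2 min 1 s frame 15, i.e. 00:02:01;15.

00:02:01;15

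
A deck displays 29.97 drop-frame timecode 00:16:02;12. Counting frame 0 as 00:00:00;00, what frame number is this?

28842

As if non-drop at 30 labels/s: (0 × 3600 + 16 × 60 + 2) × 30 + 12 = 28872.
Minute boundaries passed: 16; those not divisible by 10: 16 − 1 = 15; dropped labels = 2 × 15 = 30.
Actual frame index = 28872 − 30 = 28842.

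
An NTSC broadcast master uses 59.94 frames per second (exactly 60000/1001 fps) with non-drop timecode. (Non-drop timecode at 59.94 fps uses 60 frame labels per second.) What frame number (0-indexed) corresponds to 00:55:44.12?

Total seconds to the label: (0 × 3600 + 55 × 60 + 44) = 3344.
Frame index = 3344 × 60 + 12 = 200652.

frame 200652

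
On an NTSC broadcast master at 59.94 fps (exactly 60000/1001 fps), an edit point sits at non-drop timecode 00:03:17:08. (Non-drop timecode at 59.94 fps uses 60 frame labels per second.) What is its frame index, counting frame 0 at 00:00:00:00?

frame 11828

Total seconds to the label: (0 × 3600 + 3 × 60 + 17) = 197.
Frame index = 197 × 60 + 8 = 11828.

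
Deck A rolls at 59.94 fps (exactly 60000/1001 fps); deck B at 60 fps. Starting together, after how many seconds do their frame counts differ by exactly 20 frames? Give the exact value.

1001/3 seconds

The gap grows by |60 − 60000/1001| = 60/1001 frames per second.
Time for a 20-frame gap: 20 ÷ (60/1001) = 1001/3 s.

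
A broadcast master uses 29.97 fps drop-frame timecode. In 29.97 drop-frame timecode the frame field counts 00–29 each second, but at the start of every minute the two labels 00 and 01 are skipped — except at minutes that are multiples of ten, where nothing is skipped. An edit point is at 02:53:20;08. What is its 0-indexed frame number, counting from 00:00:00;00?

As if non-drop at 30 labels/s: (2 × 3600 + 53 × 60 + 20) × 30 + 8 = 312008.
Minute boundaries passed: 173; those not divisible by 10: 173 − 17 = 156; dropped labels = 2 × 156 = 312.
Actual frame index = 312008 − 312 = 311696.

311696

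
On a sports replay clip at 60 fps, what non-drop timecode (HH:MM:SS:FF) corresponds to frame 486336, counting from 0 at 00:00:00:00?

486336 ÷ 60 = 8105 full seconds, remainder 36 frames.
8105 s = 2 h 15 min 5 s.
Timecode: 02:15:05:36.

02:15:05:36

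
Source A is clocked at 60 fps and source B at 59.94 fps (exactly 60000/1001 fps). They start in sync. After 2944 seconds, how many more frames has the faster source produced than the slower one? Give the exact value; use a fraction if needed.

176640/1001 frames

A emits 60 × 2944 = 176640 frames; B emits 60000/1001 × 2944 = 176640000/1001.
Difference = 176640/1001 frames (≈ 176.4635); B is behind A.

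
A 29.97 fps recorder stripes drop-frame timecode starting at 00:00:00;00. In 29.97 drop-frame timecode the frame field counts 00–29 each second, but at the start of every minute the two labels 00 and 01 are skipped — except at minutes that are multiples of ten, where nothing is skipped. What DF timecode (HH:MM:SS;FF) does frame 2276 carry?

Ten DF minutes hold 17982 frames, so frame 2276 lies in block 0 (frames 0–17981) with 2276 frames into that block.
The block's first minute is 1800 frames and the rest 1798 each; 2276 frames reaches minute 1, so 0 × 18 + 1 × 2 = 2 labels have been skipped so far.
Adding those back, label number 2276 + 2 = 2278 at 30 labels/s is 75 s + 28 f = 0 h 1 min 15 s frame 28, i.e. 00:01:15;28.

00:01:15;28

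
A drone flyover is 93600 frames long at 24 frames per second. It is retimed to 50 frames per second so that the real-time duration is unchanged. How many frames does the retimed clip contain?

195000 frames

Target frames = source frames × (target rate / source rate) = 93600 × (50)/(24) = 93600 × 25/12 = 195000.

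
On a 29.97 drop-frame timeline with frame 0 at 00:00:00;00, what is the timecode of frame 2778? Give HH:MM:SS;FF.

Ten DF minutes hold 17982 frames, so frame 2778 lies in block 0 (frames 0–17981) with 2778 frames into that block.
The block's first minute is 1800 frames and the rest 1798 each; 2778 frames reaches minute 1, so 0 × 18 + 1 × 2 = 2 labels have been skipped so far.
Adding those back, label number 2778 + 2 = 2780 at 30 labels/s is 92 s + 20 f = 0 h 1 min 32 s frame 20, i.e. 00:01:32;20.

00:01:32;20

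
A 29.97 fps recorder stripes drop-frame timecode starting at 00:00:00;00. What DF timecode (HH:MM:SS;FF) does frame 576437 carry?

Ten DF minutes hold 17982 frames, so frame 576437 lies in block 32 (frames 575424–593405) with 1013 frames into that block.
The block's first minute is 1800 frames and the rest 1798 each; 1013 frames reaches minute 0, so 32 × 18 + 0 × 2 = 576 labels have been skipped so far.
Adding those back, label number 576437 + 576 = 577013 at 30 labels/s is 19233 s + 23 f = 5 h 20 min 33 s frame 23, i.e. 05:20:33;23.

05:20:33;23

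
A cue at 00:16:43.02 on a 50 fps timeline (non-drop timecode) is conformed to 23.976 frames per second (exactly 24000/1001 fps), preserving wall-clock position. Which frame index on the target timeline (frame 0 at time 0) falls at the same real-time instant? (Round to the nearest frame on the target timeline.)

frame 24049

Source frame index: (0×3600 + 16×60 + 43) × 50 + 2 = 50152.
Real time: 50152 / (50) = 25076/25 s.
Target frame: (25076/25) × (24000/1001) = 24072960/1001 ≈ 24048.911 → 24049.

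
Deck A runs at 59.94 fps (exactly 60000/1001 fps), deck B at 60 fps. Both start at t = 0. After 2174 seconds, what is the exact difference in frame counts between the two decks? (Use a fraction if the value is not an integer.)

A emits 60000/1001 × 2174 = 130440000/1001 frames; B emits 60 × 2174 = 130440.
Difference = 130440/1001 frames (≈ 130.3097); B is ahead of A.

130440/1001 frames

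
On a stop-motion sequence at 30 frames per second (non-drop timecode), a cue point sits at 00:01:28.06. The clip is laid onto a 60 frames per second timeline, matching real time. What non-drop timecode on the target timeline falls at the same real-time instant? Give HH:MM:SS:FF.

00:01:28:12

Source frame index: (0×3600 + 1×60 + 28) × 30 + 6 = 2646.
Real time: 2646 / (30) = 441/5 s.
Target frame: (441/5) × (60) = 5292.
At 60 labels/s: frame 5292 → 00:01:28:12.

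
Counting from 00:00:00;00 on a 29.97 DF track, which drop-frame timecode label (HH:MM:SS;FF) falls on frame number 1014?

00:00:33;24

Ten DF minutes hold 17982 frames, so frame 1014 lies in block 0 (frames 0–17981) with 1014 frames into that block.
The block's first minute is 1800 frames and the rest 1798 each; 1014 frames reaches minute 0, so 0 × 18 + 0 × 2 = 0 labels have been skipped so far.
Adding those back, label number 1014 + 0 = 1014 at 30 labels/s is 33 s + 24 f = 0 h 0 min 33 s frame 24, i.e. 00:00:33;24.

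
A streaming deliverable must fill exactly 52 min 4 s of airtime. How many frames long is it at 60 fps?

52 min 4 s = 3124 s.
Frames = 3124 × 60 = 187440.

187440 frames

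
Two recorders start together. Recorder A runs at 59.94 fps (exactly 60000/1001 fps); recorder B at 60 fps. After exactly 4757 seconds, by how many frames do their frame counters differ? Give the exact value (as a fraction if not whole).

285420/1001 frames

A emits 60000/1001 × 4757 = 285420000/1001 frames; B emits 60 × 4757 = 285420.
Difference = 285420/1001 frames (≈ 285.1349); B is ahead of A.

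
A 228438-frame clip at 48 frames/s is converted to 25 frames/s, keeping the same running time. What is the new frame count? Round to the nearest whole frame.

Frames at target rate = 228438 × (25) / (48) = 951825/8 ≈ 118978.125.
Nearest whole frame: 118978.

118978 frames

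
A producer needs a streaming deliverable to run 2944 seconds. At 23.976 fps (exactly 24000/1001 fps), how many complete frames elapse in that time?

70585 frames

Frames = 2944 × 24000/1001 = 70656000/1001 ≈ 70585.4146.
Complete frames: 70585.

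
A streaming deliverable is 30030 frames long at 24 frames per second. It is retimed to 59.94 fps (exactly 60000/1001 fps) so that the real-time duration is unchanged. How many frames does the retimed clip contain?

Target frames = source frames × (target rate / source rate) = 30030 × (60000/1001)/(24) = 30030 × 2500/1001 = 75000.

75000 frames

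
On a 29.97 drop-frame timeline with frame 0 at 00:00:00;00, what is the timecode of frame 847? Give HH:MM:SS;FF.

00:00:28;07

Ten DF minutes hold 17982 frames, so frame 847 lies in block 0 (frames 0–17981) with 847 frames into that block.
The block's first minute is 1800 frames and the rest 1798 each; 847 frames reaches minute 0, so 0 × 18 + 0 × 2 = 0 labels have been skipped so far.
Adding those back, label number 847 + 0 = 847 at 30 labels/s is 28 s + 7 f = 0 h 0 min 28 s frame 7, i.e. 00:00:28;07.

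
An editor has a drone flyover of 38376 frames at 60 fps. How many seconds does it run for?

639.6 seconds

Running time = 38376 / (60) = 639.6 s.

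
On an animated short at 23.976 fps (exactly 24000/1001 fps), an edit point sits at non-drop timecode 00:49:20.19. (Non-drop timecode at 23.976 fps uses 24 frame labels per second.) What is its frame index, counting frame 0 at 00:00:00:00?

Total seconds to the label: (0 × 3600 + 49 × 60 + 20) = 2960.
Frame index = 2960 × 24 + 19 = 71059.

frame 71059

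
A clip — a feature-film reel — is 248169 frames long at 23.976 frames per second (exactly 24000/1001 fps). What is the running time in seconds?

Running time = 248169 / (24000/1001) = 10350.715375 s.

10350.715375 seconds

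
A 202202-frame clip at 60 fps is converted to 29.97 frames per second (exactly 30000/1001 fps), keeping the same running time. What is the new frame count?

Target frames = source frames × (target rate / source rate) = 202202 × (30000/1001)/(60) = 202202 × 500/1001 = 101000.

101000 frames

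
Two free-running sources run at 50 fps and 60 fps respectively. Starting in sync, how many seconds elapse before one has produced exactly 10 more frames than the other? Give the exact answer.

The gap grows by |60 − 50| = 10 frames per second.
Time for a 10-frame gap: 10 ÷ (10) = 1 s.

1 seconds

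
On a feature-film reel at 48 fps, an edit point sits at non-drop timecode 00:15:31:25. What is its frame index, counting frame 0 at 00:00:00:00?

frame 44713

Total seconds to the label: (0 × 3600 + 15 × 60 + 31) = 931.
Frame index = 931 × 48 + 25 = 44713.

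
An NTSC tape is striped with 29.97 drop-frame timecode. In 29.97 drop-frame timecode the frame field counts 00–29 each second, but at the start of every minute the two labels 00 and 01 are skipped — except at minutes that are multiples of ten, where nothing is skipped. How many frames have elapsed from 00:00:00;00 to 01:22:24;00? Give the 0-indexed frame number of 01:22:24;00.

148172

As if non-drop at 30 labels/s: (1 × 3600 + 22 × 60 + 24) × 30 + 0 = 148320.
Minute boundaries passed: 82; those not divisible by 10: 82 − 8 = 74; dropped labels = 2 × 74 = 148.
Actual frame index = 148320 − 148 = 148172.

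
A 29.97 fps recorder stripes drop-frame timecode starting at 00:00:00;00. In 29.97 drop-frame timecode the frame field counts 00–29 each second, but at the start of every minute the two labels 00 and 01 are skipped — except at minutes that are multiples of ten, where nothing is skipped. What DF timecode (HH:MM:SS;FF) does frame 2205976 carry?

20:26:46;04

Each 10-minute DF block holds 10 × 60 × 30 − 9 × 2 = 17982 frames. 2205976 ÷ 17982 → 122 full blocks, remainder 12172.
Within the partial block the first minute is 1800 frames and each further minute 1798, so 6 further minute boundaries passed. Total skipped labels = 18 × 122 + 2 × 6 = 2208.
Non-drop label index = 2205976 + 2208 = 2208184; at 30 labels/s that is 20:26:46:04, i.e. DF 20:26:46;04.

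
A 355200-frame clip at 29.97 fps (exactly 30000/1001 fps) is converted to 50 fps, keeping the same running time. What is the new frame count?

592592 frames

Target frames = source frames × (target rate / source rate) = 355200 × (50)/(30000/1001) = 355200 × 1001/600 = 592592.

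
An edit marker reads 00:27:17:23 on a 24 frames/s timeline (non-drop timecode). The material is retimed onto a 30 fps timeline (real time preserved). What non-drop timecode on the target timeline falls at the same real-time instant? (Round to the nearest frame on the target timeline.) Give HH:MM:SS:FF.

00:27:17:29

Source frame index: (0×3600 + 27×60 + 17) × 24 + 23 = 39311.
Real time: 39311 / (24) = 39311/24 s.
Target frame: (39311/24) × (30) = 196555/4 ≈ 49138.750 → 49139.
At 30 labels/s: frame 49139 → 00:27:17:29.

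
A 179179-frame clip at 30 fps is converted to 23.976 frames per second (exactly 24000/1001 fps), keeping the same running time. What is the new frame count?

143200 frames

Target frames = source frames × (target rate / source rate) = 179179 × (24000/1001)/(30) = 179179 × 800/1001 = 143200.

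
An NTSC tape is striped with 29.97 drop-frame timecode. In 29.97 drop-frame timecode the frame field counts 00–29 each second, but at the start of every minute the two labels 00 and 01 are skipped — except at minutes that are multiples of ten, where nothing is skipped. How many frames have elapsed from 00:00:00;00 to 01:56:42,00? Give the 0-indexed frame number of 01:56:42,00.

209850

As if non-drop at 30 labels/s: (1 × 3600 + 56 × 60 + 42) × 30 + 0 = 210060.
Minute boundaries passed: 116; those not divisible by 10: 116 − 11 = 105; dropped labels = 2 × 105 = 210.
Actual frame index = 210060 − 210 = 209850.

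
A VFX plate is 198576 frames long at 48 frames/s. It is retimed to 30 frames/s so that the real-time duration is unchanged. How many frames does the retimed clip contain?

124110 frames

Target frames = source frames × (target rate / source rate) = 198576 × (30)/(48) = 198576 × 5/8 = 124110.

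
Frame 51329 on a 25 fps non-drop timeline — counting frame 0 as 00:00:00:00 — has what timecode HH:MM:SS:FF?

00:34:13:04

51329 ÷ 25 = 2053 full seconds, remainder 4 frames.
2053 s = 0 h 34 min 13 s.
Timecode: 00:34:13:04.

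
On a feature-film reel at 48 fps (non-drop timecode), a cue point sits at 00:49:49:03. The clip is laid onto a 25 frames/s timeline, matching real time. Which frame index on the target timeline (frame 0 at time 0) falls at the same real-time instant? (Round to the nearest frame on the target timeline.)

Source frame index: (0×3600 + 49×60 + 49) × 48 + 3 = 143475.
Real time: 143475 / (48) = 47825/16 s.
Target frame: (47825/16) × (25) = 1195625/16 ≈ 74726.562 → 74727.

frame 74727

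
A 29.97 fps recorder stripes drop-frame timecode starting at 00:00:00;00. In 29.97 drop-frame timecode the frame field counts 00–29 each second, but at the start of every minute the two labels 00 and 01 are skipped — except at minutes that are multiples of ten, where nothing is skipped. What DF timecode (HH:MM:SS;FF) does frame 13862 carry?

Ten DF minutes hold 17982 frames, so frame 13862 lies in block 0 (frames 0–17981) with 13862 frames into that block.
The block's first minute is 1800 frames and the rest 1798 each; 13862 frames reaches minute 7, so 0 × 18 + 7 × 2 = 14 labels have been skipped so far.
Adding those back, label number 13862 + 14 = 13876 at 30 labels/s is 462 s + 16 f = 0 h 7 min 42 s frame 16, i.e. 00:07:42;16.

00:07:42;16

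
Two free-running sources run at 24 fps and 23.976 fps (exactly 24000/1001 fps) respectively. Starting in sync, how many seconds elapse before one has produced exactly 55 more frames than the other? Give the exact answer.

55055/24 seconds

The gap grows by |24000/1001 − 24| = 24/1001 frames per second.
Time for a 55-frame gap: 55 ÷ (24/1001) = 55055/24 s.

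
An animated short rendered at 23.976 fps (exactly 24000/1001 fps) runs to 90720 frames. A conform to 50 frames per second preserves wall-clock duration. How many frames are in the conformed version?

189189 frames

Target frames = source frames × (target rate / source rate) = 90720 × (50)/(24000/1001) = 90720 × 1001/480 = 189189.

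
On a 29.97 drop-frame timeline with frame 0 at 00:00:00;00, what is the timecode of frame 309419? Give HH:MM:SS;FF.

02:52:04;09

Ten DF minutes hold 17982 frames, so frame 309419 lies in block 17 (frames 305694–323675) with 3725 frames into that block.
The block's first minute is 1800 frames and the rest 1798 each; 3725 frames reaches minute 2, so 17 × 18 + 2 × 2 = 310 labels have been skipped so far.
Adding those back, label number 309419 + 310 = 309729 at 30 labels/s is 10324 s + 9 f = 2 h 52 min 4 s frame 9, i.e. 02:52:04;09.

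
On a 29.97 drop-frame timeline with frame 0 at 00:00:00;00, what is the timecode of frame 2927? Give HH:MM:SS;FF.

Each 10-minute DF block holds 10 × 60 × 30 − 9 × 2 = 17982 frames. 2927 ÷ 17982 → 0 full blocks, remainder 2927.
Within the partial block the first minute is 1800 frames and each further minute 1798, so 1 further minute boundary passed. Total skipped labels = 18 × 0 + 2 × 1 = 2.
Non-drop label index = 2927 + 2 = 2929; at 30 labels/s that is 00:01:37:19, i.e. DF 00:01:37;19.

00:01:37;19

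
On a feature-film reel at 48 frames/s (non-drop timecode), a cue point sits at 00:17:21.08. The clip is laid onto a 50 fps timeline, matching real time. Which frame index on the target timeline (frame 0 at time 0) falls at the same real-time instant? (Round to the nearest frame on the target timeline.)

Source frame index: (0×3600 + 17×60 + 21) × 48 + 8 = 49976.
Real time: 49976 / (48) = 6247/6 s.
Target frame: (6247/6) × (50) = 156175/3 ≈ 52058.333 → 52058.

frame 52058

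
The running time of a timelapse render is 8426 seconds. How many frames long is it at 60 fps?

505560 frames

Frames = 8426 × 60 = 505560.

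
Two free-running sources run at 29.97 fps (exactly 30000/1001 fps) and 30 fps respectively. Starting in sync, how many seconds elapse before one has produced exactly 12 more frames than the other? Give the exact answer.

The gap grows by |30 − 30000/1001| = 30/1001 frames per second.
Time for a 12-frame gap: 12 ÷ (30/1001) = 400.4 s.

400.4 seconds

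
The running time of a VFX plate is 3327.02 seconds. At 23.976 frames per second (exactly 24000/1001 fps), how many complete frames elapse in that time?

Frames = 3327.02 × 24000/1001 = 79848480/1001 ≈ 79768.7113.
Complete frames: 79768.

79768 frames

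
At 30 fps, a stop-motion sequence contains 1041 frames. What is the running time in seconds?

34.7 seconds

Running time = 1041 / (30) = 34.7 s.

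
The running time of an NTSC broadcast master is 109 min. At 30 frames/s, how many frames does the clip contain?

109 min = 6540 s.
Frames = 6540 × 30 = 196200.

196200 frames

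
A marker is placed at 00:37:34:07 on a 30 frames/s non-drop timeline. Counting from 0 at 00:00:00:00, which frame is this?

frame 67627

Total seconds to the label: (0 × 3600 + 37 × 60 + 34) = 2254.
Frame index = 2254 × 30 + 7 = 67627.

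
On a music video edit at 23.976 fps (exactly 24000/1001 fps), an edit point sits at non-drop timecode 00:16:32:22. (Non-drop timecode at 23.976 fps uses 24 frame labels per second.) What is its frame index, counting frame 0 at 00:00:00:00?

23830

Total seconds to the label: (0 × 3600 + 16 × 60 + 32) = 992.
Frame index = 992 × 24 + 22 = 23830.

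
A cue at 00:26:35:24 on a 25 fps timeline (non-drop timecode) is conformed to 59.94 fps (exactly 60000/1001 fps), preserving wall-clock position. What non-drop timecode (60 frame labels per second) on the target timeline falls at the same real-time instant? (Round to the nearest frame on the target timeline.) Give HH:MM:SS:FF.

00:26:34:22

Source frame index: (0×3600 + 26×60 + 35) × 25 + 24 = 39899.
Real time: 39899 / (25) = 39899/25 s.
Target frame: (39899/25) × (60000/1001) = 95757600/1001 ≈ 95661.938 → 95662.
At 60 labels/s: frame 95662 → 00:26:34:22.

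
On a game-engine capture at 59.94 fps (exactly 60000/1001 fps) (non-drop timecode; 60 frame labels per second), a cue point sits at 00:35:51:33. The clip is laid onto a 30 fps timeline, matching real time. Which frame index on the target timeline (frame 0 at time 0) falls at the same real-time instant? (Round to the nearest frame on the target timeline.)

frame 64611

Source frame index: (0×3600 + 35×60 + 51) × 60 + 33 = 129093.
Real time: 129093 / (60000/1001) = 43074031/20000 s.
Target frame: (43074031/20000) × (30) = 129222093/2000 ≈ 64611.046 → 64611.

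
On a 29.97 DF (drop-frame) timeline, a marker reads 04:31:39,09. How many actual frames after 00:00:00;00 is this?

Complete 10-minute blocks: 27, each 17982 frames → 485514.
Remaining 1 whole minute in the current block: 1800 + 0 × 1798 = 1800 frames.
Within the current minute: 39 × 30 + 9 − 2 = 1177 (labels ;00/;01 skipped at this minute). Total = 485514 + 1800 + 1177 = 488491.

488491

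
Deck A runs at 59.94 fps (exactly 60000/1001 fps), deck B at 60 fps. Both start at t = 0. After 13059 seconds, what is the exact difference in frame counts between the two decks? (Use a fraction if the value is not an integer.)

783540/1001 frames

A emits 60000/1001 × 13059 = 783540000/1001 frames; B emits 60 × 13059 = 783540.
Difference = 783540/1001 frames (≈ 782.7572); B is ahead of A.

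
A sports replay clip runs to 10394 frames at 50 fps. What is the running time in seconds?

207.88 seconds

Running time = 10394 / (50) = 207.88 s.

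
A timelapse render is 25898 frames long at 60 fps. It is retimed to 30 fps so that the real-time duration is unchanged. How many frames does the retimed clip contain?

12949 frames

Target frames = source frames × (target rate / source rate) = 25898 × (30)/(60) = 25898 × 1/2 = 12949.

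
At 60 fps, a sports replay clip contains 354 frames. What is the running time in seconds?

Running time = 354 / (60) = 5.9 s.

5.9 seconds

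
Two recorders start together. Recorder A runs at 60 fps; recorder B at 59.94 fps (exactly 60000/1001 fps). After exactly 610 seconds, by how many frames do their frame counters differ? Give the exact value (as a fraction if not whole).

36600/1001 frames

A emits 60 × 610 = 36600 frames; B emits 60000/1001 × 610 = 36600000/1001.
Difference = 36600/1001 frames (≈ 36.5634); B is behind A.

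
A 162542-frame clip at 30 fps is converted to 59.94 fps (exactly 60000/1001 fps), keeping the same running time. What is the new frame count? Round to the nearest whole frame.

Frames at target rate = 162542 × (60000/1001) / (30) = 325084000/1001 ≈ 324759.241.
Nearest whole frame: 324759.

324759 frames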